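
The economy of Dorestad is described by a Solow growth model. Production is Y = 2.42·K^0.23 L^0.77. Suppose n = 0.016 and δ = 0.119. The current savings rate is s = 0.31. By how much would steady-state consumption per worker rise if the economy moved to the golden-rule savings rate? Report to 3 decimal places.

The effective depreciation rate is n + δ = 0.016 + 0.119 = 0.135.
Current steady state (s = 0.31): k* = (0.31·2.42/0.135)^(1/0.77) ≈ 9.2753, y* = 2.42·9.2753^0.23 ≈ 4.0393, c* = (1−0.31)·4.0393 ≈ 2.7871.
Setting f'(k) = n+δ gives 0.23·2.42·k^(0.23−1) = 0.135, hence k_gold = (0.23·2.42/0.135)^(1/0.77) ≈ 6.2947.
y_gold = 2.42·6.2947^0.23 ≈ 3.6947, c_gold = y_gold − 0.135·k_gold ≈ 2.8449.
Gain: Δc = 2.8449 − 2.7871 ≈ 0.0578.

Δc ≈ 0.058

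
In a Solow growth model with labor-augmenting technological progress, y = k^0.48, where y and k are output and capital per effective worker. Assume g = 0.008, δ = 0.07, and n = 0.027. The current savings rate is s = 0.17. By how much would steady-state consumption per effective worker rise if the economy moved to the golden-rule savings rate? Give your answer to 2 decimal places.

Δc ≈ 0.82

n + g + δ = 0.027 + 0.008 + 0.07 = 0.105.
Current steady state (s = 0.17): k* = (0.17/0.105)^(1/0.52) ≈ 2.5259, y* = 2.5259^0.48 ≈ 1.5601, c* = (1−0.17)·1.5601 ≈ 1.2949.
At the golden rule the marginal product of capital equals n+g+δ: 0.48·k^(0.48−1) = 0.105. Solving, k_gold = (0.48/0.105)^(1/0.52) ≈ 18.5922.
y_gold = 18.5922^0.48 ≈ 4.0670, c_gold = y_gold − 0.105·k_gold ≈ 2.1149.
Gain: Δc = 2.1149 − 1.2949 ≈ 0.8199.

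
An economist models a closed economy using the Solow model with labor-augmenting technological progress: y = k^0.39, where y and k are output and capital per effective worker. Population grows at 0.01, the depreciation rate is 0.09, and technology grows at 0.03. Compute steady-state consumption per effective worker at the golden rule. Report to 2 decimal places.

Break-even investment rate: n + g + δ = 0.01 + 0.03 + 0.09 = 0.13.
Setting f'(k) = n+g+δ gives 0.39·k^(0.39−1) = 0.13, hence k_gold = (0.39/0.13)^(1/0.61) ≈ 6.0557.
y_gold = 6.0557^0.39 ≈ 2.0186.
c_gold = y_gold − (n+g+δ)·k_gold = 2.0186 − 0.13·6.0557 ≈ 1.2313.

c_gold ≈ 1.23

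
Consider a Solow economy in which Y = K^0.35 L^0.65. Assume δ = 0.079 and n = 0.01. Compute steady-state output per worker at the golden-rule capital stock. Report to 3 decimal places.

y_gold ≈ 2.090

Capital per worker breaks even when investment replaces (n + δ)·k; here n + δ = 0.089.
Golden rule sets MPK = n+δ: 0.35·k^(0.35−1) = 0.089, so k_gold = (0.35/0.089)^(1/0.65) ≈ 8.2203.
Output: y_gold = k_gold^0.35 = 8.2203^0.35 ≈ 2.0903.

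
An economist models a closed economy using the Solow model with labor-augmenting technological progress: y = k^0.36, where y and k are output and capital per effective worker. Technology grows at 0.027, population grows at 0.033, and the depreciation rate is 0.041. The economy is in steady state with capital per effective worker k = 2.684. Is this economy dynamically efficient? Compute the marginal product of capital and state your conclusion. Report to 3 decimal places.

dynamically efficient; MPK ≈ 0.191

The effective depreciation rate is n + g + δ = 0.033 + 0.027 + 0.041 = 0.101.
MPK = 0.36·k^(0.36−1) = 0.36·2.684^(-0.64) ≈ 0.1914.
MPK > 0.101, so the economy is dynamically efficient (under-saving).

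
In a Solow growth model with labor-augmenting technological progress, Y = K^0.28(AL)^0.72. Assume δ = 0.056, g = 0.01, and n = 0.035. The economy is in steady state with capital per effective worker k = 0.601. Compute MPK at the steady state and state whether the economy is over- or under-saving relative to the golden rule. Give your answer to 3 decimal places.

under-saving; MPK ≈ 0.404

Break-even investment rate: n + g + δ = 0.035 + 0.01 + 0.056 = 0.101.
MPK = 0.28·k^(0.28−1) = 0.28·0.601^(-0.72) ≈ 0.4040.
MPK > 0.101, so the economy is dynamically efficient (under-saving).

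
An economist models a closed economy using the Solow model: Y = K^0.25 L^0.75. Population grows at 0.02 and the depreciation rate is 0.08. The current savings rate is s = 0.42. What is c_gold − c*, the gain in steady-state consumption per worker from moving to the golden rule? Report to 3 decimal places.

Break-even investment rate: n + δ = 0.02 + 0.08 = 0.1.
Current steady state (s = 0.42): k* = (0.42/0.1)^(1/0.75) ≈ 6.7764, y* = 6.7764^0.25 ≈ 1.6134, c* = (1−0.42)·1.6134 ≈ 0.9358.
Maximizing c = f(k) − (n+δ)·k gives f'(k) = n+δ, i.e. 0.25·k^(0.25−1) = 0.1, so k_gold = (0.25/0.1)^(1/0.75) ≈ 3.3930.
y_gold = 3.3930^0.25 ≈ 1.3572, c_gold = y_gold − 0.1·k_gold ≈ 1.0179.
Gain: Δc = 1.0179 − 0.9358 ≈ 0.0821.

Δc ≈ 0.082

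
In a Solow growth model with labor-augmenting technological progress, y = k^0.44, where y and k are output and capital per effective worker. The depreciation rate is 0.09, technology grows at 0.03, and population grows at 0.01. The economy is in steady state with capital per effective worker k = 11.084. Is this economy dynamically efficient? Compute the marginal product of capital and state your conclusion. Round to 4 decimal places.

dynamically inefficient; MPK ≈ 0.1144

The effective depreciation rate is n + g + δ = 0.01 + 0.03 + 0.09 = 0.13.
MPK = 0.44·k^(0.44−1) = 0.44·11.084^(-0.56) ≈ 0.1144.
MPK < 0.13, so the economy is dynamically inefficient (over-saving).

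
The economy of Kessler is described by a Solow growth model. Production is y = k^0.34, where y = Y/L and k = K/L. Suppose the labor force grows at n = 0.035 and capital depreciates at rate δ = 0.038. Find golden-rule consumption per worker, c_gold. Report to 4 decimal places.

c_gold ≈ 1.4580

Capital per worker breaks even when investment replaces (n + δ)·k; here n + δ = 0.073.
Golden rule sets MPK = n+δ: 0.34·k^(0.34−1) = 0.073, so k_gold = (0.34/0.073)^(1/0.66) ≈ 10.2886.
y_gold = 10.2886^0.34 ≈ 2.2090.
c_gold = y_gold − (n+δ)·k_gold = 2.2090 − 0.073·10.2886 ≈ 1.4580.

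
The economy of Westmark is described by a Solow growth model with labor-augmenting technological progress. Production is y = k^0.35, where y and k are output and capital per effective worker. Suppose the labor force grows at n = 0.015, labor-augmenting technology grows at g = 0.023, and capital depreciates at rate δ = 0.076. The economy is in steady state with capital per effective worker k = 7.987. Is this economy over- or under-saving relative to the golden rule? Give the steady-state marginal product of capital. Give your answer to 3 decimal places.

over-saving; MPK ≈ 0.091

n + g + δ = 0.015 + 0.023 + 0.076 = 0.114.
MPK = 0.35·k^(0.35−1) = 0.35·7.987^(-0.65) ≈ 0.0907.
MPK < 0.114, so the economy is dynamically inefficient (over-saving).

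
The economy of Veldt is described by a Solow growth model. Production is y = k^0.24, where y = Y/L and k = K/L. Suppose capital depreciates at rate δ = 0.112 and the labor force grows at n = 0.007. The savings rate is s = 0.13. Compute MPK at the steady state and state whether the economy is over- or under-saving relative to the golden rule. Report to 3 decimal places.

n + δ = 0.007 + 0.112 = 0.119.
Steady-state k*: s·k^0.24 = 0.119·k gives k* = (0.13/0.119)^(1/0.76) ≈ 1.1234.
MPK = 0.24·1.1234^(-0.76) ≈ 0.2197.
MPK > n+δ = 0.119, so the economy is dynamically efficient (under-saving).

under-saving; MPK ≈ 0.220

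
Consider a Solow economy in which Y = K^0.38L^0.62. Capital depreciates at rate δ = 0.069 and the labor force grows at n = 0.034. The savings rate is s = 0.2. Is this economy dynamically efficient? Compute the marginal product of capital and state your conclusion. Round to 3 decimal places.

dynamically efficient; MPK ≈ 0.196

The effective depreciation rate is n + δ = 0.034 + 0.069 = 0.103.
Steady-state k*: s·k^0.38 = 0.103·k gives k* = (0.2/0.103)^(1/0.62) ≈ 2.9163.
MPK = 0.38·2.9163^(-0.62) ≈ 0.1957.
MPK > n+δ = 0.103, so the economy is dynamically efficient (under-saving).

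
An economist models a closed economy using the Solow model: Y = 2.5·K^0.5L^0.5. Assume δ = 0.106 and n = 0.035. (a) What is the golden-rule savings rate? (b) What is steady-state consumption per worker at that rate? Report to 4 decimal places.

n + δ = 0.035 + 0.106 = 0.141.
For Cobb-Douglas, s_gold equals capital's share: s_gold = 0.5.
Golden rule sets MPK = n+δ: 0.5·2.5·k^(0.5−1) = 0.141, so k_gold = (0.5·2.5/0.141)^(1/0.5) ≈ 78.5926.
y_gold = 2.5·78.5926^0.5 ≈ 22.1631; c_gold = (1−0.5)·y_gold ≈ 11.0816.

(a) s_gold = 0.5000; (b) c_gold ≈ 11.0816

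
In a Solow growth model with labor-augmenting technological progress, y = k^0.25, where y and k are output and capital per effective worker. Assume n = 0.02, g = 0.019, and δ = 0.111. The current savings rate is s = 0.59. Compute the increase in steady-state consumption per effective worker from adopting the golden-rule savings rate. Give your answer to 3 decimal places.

Δc ≈ 0.242

The effective depreciation rate is n + g + δ = 0.02 + 0.019 + 0.111 = 0.15.
Current steady state (s = 0.59): k* = (0.59/0.15)^(1/0.75) ≈ 6.2089, y* = 6.2089^0.25 ≈ 1.5785, c* = (1−0.59)·1.5785 ≈ 0.6472.
Golden rule sets MPK = n+g+δ: 0.25·k^(0.25−1) = 0.15, so k_gold = (0.25/0.15)^(1/0.75) ≈ 1.9761.
y_gold = 1.9761^0.25 ≈ 1.1856, c_gold = y_gold − 0.15·k_gold ≈ 0.8892.
Gain: Δc = 0.8892 − 0.6472 ≈ 0.2420.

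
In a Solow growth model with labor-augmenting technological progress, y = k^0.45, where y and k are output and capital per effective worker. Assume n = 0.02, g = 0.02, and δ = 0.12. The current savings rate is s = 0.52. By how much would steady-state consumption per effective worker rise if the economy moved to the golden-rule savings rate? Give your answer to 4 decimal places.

Δc ≈ 0.0227

Break-even investment rate: n + g + δ = 0.02 + 0.02 + 0.12 = 0.16.
Current steady state (s = 0.52): k* = (0.52/0.16)^(1/0.55) ≈ 8.5251, y* = 8.5251^0.45 ≈ 2.6231, c* = (1−0.52)·2.6231 ≈ 1.2591.
Golden rule sets MPK = n+g+δ: 0.45·k^(0.45−1) = 0.16, so k_gold = (0.45/0.16)^(1/0.55) ≈ 6.5544.
y_gold = 6.5544^0.45 ≈ 2.3304, c_gold = y_gold − 0.16·k_gold ≈ 1.2817.
Gain: Δc = 1.2817 − 1.2591 ≈ 0.0227.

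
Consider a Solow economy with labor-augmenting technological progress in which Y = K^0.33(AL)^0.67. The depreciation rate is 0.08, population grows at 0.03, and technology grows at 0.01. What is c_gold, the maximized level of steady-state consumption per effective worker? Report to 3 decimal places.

c_gold ≈ 1.103

The effective depreciation rate is n + g + δ = 0.03 + 0.01 + 0.08 = 0.12.
At the golden rule the marginal product of capital equals n+g+δ: 0.33·k^(0.33−1) = 0.12. Solving, k_gold = (0.33/0.12)^(1/0.67) ≈ 4.5261.
y_gold = 4.5261^0.33 ≈ 1.6458.
c_gold = y_gold − (n+g+δ)·k_gold = 1.6458 − 0.12·4.5261 ≈ 1.1027.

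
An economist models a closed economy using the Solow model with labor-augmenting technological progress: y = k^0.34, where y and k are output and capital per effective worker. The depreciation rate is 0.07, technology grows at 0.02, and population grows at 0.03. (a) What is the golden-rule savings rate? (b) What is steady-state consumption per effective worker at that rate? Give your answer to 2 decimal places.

(a) s_gold = 0.34; (b) c_gold ≈ 1.13

The effective depreciation rate is n + g + δ = 0.03 + 0.02 + 0.07 = 0.12.
For Cobb-Douglas, s_gold equals capital's share: s_gold = 0.34.
At the golden rule the marginal product of capital equals n+g+δ: 0.34·k^(0.34−1) = 0.12. Solving, k_gold = (0.34/0.12)^(1/0.66) ≈ 4.8451.
y_gold = 4.8451^0.34 ≈ 1.7100; c_gold = (1−0.34)·y_gold ≈ 1.1286.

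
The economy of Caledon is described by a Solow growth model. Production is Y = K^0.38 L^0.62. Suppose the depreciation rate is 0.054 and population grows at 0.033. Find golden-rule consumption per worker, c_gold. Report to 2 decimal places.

c_gold ≈ 1.53

Break-even investment rate: n + δ = 0.033 + 0.054 = 0.087.
At the golden rule the marginal product of capital equals n+δ: 0.38·k^(0.38−1) = 0.087. Solving, k_gold = (0.38/0.087)^(1/0.62) ≈ 10.7816.
y_gold = 10.7816^0.38 ≈ 2.4684.
c_gold = y_gold − (n+δ)·k_gold = 2.4684 − 0.087·10.7816 ≈ 1.5304.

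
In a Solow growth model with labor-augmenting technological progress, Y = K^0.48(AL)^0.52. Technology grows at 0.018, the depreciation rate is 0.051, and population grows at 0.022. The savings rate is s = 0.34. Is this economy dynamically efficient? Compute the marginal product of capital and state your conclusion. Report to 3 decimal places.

dynamically efficient; MPK ≈ 0.128

Capital per effective worker breaks even when investment replaces (n + g + δ)·k; here n + g + δ = 0.091.
Steady-state k*: s·k^0.48 = 0.091·k gives k* = (0.34/0.091)^(1/0.52) ≈ 12.6137.
MPK = 0.48·12.6137^(-0.52) ≈ 0.1285.
MPK > n+g+δ = 0.091, so the economy is dynamically efficient (under-saving).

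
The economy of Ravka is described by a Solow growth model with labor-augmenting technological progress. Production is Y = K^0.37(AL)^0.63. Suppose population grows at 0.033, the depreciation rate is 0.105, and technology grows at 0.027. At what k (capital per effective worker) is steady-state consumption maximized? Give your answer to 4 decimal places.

k_gold ≈ 3.6033

Capital per effective worker breaks even when investment replaces (n + g + δ)·k; here n + g + δ = 0.165.
Maximizing c = f(k) − (n+g+δ)·k gives f'(k) = n+g+δ, i.e. 0.37·k^(0.37−1) = 0.165, so k_gold = (0.37/0.165)^(1/0.63) ≈ 3.6033.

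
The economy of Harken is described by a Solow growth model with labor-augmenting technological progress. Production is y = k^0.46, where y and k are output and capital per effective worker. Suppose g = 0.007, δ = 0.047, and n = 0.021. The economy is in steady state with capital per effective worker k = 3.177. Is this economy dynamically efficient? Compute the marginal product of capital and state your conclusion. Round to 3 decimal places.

n + g + δ = 0.021 + 0.007 + 0.047 = 0.075.
MPK = 0.46·k^(0.46−1) = 0.46·3.177^(-0.54) ≈ 0.2464.
MPK > 0.075, so the economy is dynamically efficient (under-saving).

dynamically efficient; MPK ≈ 0.246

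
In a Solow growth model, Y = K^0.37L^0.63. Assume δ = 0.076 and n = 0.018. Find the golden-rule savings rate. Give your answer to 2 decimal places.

The effective depreciation rate is n + δ = 0.018 + 0.076 = 0.094.
At the golden rule MPK = n+δ, and in any Cobb-Douglas steady state s = (n+δ)·k/y = MPK·k/y = capital's share 0.37.

s_gold = 0.37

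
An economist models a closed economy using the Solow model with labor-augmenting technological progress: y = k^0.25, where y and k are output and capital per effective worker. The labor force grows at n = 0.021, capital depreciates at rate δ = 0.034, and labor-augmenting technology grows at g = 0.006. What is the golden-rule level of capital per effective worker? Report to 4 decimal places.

k_gold ≈ 6.5586

Break-even investment rate: n + g + δ = 0.021 + 0.006 + 0.034 = 0.061.
At the golden rule the marginal product of capital equals n+g+δ: 0.25·k^(0.25−1) = 0.061. Solving, k_gold = (0.25/0.061)^(1/0.75) ≈ 6.5586.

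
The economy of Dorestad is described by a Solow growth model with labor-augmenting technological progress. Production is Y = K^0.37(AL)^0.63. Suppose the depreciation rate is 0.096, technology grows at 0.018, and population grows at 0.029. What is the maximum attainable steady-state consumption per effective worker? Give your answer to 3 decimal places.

Capital per effective worker breaks even when investment replaces (n + g + δ)·k; here n + g + δ = 0.143.
Golden rule sets MPK = n+g+δ: 0.37·k^(0.37−1) = 0.143, so k_gold = (0.37/0.143)^(1/0.63) ≈ 4.5221.
y_gold = 4.5221^0.37 ≈ 1.7477.
c_gold = y_gold − (n+g+δ)·k_gold = 1.7477 − 0.143·4.5221 ≈ 1.1011.

c_gold ≈ 1.101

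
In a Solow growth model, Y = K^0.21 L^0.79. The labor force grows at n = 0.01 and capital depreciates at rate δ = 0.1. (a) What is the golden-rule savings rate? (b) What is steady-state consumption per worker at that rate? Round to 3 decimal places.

Capital per worker breaks even when investment replaces (n + δ)·k; here n + δ = 0.11.
For Cobb-Douglas, s_gold equals capital's share: s_gold = 0.21.
Setting f'(k) = n+δ gives 0.21·k^(0.21−1) = 0.11, hence k_gold = (0.21/0.11)^(1/0.79) ≈ 2.2671.
y_gold = 2.2671^0.21 ≈ 1.1875; c_gold = (1−0.21)·y_gold ≈ 0.9382.

(a) s_gold = 0.210; (b) c_gold ≈ 0.938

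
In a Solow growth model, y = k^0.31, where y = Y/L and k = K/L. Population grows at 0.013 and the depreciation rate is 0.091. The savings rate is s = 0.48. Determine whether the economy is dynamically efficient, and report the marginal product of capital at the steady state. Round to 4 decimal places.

Capital per worker breaks even when investment replaces (n + δ)·k; here n + δ = 0.104.
Steady-state k*: s·k^0.31 = 0.104·k gives k* = (0.48/0.104)^(1/0.69) ≈ 9.1753.
MPK = 0.31·9.1753^(-0.69) ≈ 0.0672.
MPK < n+δ = 0.104, so the economy is dynamically inefficient (over-saving).

dynamically inefficient; MPK ≈ 0.0672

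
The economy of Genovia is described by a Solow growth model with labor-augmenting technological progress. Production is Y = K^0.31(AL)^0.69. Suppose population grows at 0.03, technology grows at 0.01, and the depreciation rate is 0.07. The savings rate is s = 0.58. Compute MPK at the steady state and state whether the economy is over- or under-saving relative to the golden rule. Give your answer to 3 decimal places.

n + g + δ = 0.03 + 0.01 + 0.07 = 0.11.
Steady-state k*: s·k^0.31 = 0.11·k gives k* = (0.58/0.11)^(1/0.69) ≈ 11.1283.
MPK = 0.31·11.1283^(-0.69) ≈ 0.0588.
MPK < n+g+δ = 0.11, so the economy is dynamically inefficient (over-saving).

over-saving; MPK ≈ 0.059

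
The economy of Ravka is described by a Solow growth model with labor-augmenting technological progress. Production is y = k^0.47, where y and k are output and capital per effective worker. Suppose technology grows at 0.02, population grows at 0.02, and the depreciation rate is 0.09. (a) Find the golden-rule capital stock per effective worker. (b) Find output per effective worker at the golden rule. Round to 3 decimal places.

Capital per effective worker breaks even when investment replaces (n + g + δ)·k; here n + g + δ = 0.13.
Setting f'(k) = n+g+δ gives 0.47·k^(0.47−1) = 0.13, hence k_gold = (0.47/0.13)^(1/0.53) ≈ 11.3011.
y_gold = 11.3011^0.47 ≈ 3.1258.

(a) k_gold ≈ 11.301; (b) y_gold ≈ 3.126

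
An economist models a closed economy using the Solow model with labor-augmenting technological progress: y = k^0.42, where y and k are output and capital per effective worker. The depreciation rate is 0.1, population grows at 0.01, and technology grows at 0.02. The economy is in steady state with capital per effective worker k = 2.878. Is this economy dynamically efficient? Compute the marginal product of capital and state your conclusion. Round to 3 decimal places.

The effective depreciation rate is n + g + δ = 0.01 + 0.02 + 0.1 = 0.13.
MPK = 0.42·k^(0.42−1) = 0.42·2.878^(-0.58) ≈ 0.2275.
MPK > 0.13, so the economy is dynamically efficient (under-saving).

dynamically efficient; MPK ≈ 0.227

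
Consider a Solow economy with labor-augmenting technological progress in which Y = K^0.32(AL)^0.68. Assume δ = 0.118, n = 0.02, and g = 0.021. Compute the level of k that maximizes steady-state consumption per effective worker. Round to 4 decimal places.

Break-even investment rate: n + g + δ = 0.02 + 0.021 + 0.118 = 0.159.
Golden rule sets MPK = n+g+δ: 0.32·k^(0.32−1) = 0.159, so k_gold = (0.32/0.159)^(1/0.68) ≈ 2.7970.

k_gold ≈ 2.7970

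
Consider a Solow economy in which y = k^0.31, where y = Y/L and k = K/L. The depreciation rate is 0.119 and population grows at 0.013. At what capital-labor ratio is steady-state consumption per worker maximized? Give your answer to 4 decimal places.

Break-even investment rate: n + δ = 0.013 + 0.119 = 0.132.
At the golden rule the marginal product of capital equals n+δ: 0.31·k^(0.31−1) = 0.132. Solving, k_gold = (0.31/0.132)^(1/0.69) ≈ 3.4465.

k_gold ≈ 3.4465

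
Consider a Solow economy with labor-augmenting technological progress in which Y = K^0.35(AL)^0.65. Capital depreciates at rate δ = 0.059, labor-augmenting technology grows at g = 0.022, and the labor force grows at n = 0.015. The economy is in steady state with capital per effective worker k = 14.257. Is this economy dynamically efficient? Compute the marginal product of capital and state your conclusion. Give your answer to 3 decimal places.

dynamically inefficient; MPK ≈ 0.062

Capital per effective worker breaks even when investment replaces (n + g + δ)·k; here n + g + δ = 0.096.
MPK = 0.35·k^(0.35−1) = 0.35·14.257^(-0.65) ≈ 0.0622.
MPK < 0.096, so the economy is dynamically inefficient (over-saving).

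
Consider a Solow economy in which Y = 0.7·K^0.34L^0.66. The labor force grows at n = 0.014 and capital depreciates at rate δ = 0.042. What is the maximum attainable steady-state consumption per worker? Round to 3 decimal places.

c_gold ≈ 0.974

Capital per worker breaks even when investment replaces (n + δ)·k; here n + δ = 0.056.
Golden rule sets MPK = n+δ: 0.34·0.7·k^(0.34−1) = 0.056, so k_gold = (0.34·0.7/0.056)^(1/0.66) ≈ 8.9558.
y_gold = 0.7·8.9558^0.34 ≈ 1.4751.
c_gold = y_gold − (n+δ)·k_gold = 1.4751 − 0.056·8.9558 ≈ 0.9735.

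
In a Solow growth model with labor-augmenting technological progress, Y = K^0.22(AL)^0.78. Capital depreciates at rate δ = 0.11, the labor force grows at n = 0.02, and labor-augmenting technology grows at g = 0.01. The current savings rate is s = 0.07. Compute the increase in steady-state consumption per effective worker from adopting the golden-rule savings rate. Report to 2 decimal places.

Capital per effective worker breaks even when investment replaces (n + g + δ)·k; here n + g + δ = 0.14.
Current steady state (s = 0.07): k* = (0.07/0.14)^(1/0.78) ≈ 0.4112, y* = 0.4112^0.22 ≈ 0.8224, c* = (1−0.07)·0.8224 ≈ 0.7649.
Golden rule sets MPK = n+g+δ: 0.22·k^(0.22−1) = 0.14, so k_gold = (0.22/0.14)^(1/0.78) ≈ 1.7851.
y_gold = 1.7851^0.22 ≈ 1.1360, c_gold = y_gold − 0.14·k_gold ≈ 0.8861.
Gain: Δc = 0.8861 − 0.7649 ≈ 0.1212.

Δc ≈ 0.12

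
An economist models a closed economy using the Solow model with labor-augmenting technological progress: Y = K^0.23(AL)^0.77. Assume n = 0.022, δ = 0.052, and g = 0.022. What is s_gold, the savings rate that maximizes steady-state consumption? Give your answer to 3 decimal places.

Break-even investment rate: n + g + δ = 0.022 + 0.022 + 0.052 = 0.096.
At the golden rule MPK = n+g+δ, and in any Cobb-Douglas steady state s = (n+g+δ)·k/y = MPK·k/y = capital's share 0.23.

s_gold = 0.230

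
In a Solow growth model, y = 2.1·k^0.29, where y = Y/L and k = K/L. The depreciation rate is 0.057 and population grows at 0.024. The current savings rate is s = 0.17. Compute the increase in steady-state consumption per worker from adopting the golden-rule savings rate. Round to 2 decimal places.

Capital per worker breaks even when investment replaces (n + δ)·k; here n + δ = 0.081.
Current steady state (s = 0.17): k* = (0.17·2.1/0.081)^(1/0.71) ≈ 8.0779, y* = 2.1·8.0779^0.29 ≈ 3.8489, c* = (1−0.17)·3.8489 ≈ 3.1946.
Golden rule sets MPK = n+δ: 0.29·2.1·k^(0.29−1) = 0.081, so k_gold = (0.29·2.1/0.081)^(1/0.71) ≈ 17.1391.
y_gold = 2.1·17.1391^0.29 ≈ 4.7871, c_gold = y_gold − 0.081·k_gold ≈ 3.3989.
Gain: Δc = 3.3989 − 3.1946 ≈ 0.2043.

Δc ≈ 0.20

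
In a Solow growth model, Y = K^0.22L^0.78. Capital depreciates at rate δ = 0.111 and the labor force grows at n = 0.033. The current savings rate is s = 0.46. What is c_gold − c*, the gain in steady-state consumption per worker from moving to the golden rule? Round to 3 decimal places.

Δc ≈ 0.130

Capital per worker breaks even when investment replaces (n + δ)·k; here n + δ = 0.144.
Current steady state (s = 0.46): k* = (0.46/0.144)^(1/0.78) ≈ 4.4326, y* = 4.4326^0.22 ≈ 1.3876, c* = (1−0.46)·1.3876 ≈ 0.7493.
Golden rule sets MPK = n+δ: 0.22·k^(0.22−1) = 0.144, so k_gold = (0.22/0.144)^(1/0.78) ≈ 1.7218.
y_gold = 1.7218^0.22 ≈ 1.1270, c_gold = y_gold − 0.144·k_gold ≈ 0.8790.
Gain: Δc = 0.8790 − 0.7493 ≈ 0.1297.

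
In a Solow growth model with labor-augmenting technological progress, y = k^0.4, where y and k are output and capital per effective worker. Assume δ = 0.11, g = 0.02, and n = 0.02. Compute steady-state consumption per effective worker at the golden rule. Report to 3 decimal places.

c_gold ≈ 1.154

Capital per effective worker breaks even when investment replaces (n + g + δ)·k; here n + g + δ = 0.15.
Golden rule sets MPK = n+g+δ: 0.4·k^(0.4−1) = 0.15, so k_gold = (0.4/0.15)^(1/0.6) ≈ 5.1280.
y_gold = 5.1280^0.4 ≈ 1.9230.
c_gold = y_gold − (n+g+δ)·k_gold = 1.9230 − 0.15·5.1280 ≈ 1.1538.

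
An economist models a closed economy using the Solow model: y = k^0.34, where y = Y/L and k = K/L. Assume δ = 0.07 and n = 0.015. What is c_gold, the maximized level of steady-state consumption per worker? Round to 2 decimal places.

c_gold ≈ 1.35

n + δ = 0.015 + 0.07 = 0.085.
At the golden rule the marginal product of capital equals n+δ: 0.34·k^(0.34−1) = 0.085. Solving, k_gold = (0.34/0.085)^(1/0.66) ≈ 8.1698.
y_gold = 8.1698^0.34 ≈ 2.0425.
c_gold = y_gold − (n+δ)·k_gold = 2.0425 − 0.085·8.1698 ≈ 1.3480.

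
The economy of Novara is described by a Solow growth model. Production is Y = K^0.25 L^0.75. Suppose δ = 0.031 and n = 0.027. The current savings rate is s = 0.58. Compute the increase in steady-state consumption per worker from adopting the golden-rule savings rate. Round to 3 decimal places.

The effective depreciation rate is n + δ = 0.027 + 0.031 = 0.058.
Current steady state (s = 0.58): k* = (0.58/0.058)^(1/0.75) ≈ 21.5443, y* = 21.5443^0.25 ≈ 2.1544, c* = (1−0.58)·2.1544 ≈ 0.9049.
At the golden rule the marginal product of capital equals n+δ: 0.25·k^(0.25−1) = 0.058. Solving, k_gold = (0.25/0.058)^(1/0.75) ≈ 7.0148.
y_gold = 7.0148^0.25 ≈ 1.6274, c_gold = y_gold − 0.058·k_gold ≈ 1.2206.
Gain: Δc = 1.2206 − 0.9049 ≈ 0.3157.

Δc ≈ 0.316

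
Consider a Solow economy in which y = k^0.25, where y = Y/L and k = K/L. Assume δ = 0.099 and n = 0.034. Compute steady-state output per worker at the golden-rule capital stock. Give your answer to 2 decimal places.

Capital per worker breaks even when investment replaces (n + δ)·k; here n + δ = 0.133.
Setting f'(k) = n+δ gives 0.25·k^(0.25−1) = 0.133, hence k_gold = (0.25/0.133)^(1/0.75) ≈ 2.3198.
Output: y_gold = k_gold^0.25 = 2.3198^0.25 ≈ 1.2341.

y_gold ≈ 1.23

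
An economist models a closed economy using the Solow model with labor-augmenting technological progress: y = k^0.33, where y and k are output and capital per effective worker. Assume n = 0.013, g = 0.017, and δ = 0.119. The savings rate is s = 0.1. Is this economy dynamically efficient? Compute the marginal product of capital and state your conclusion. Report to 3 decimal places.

dynamically efficient; MPK ≈ 0.492

Capital per effective worker breaks even when investment replaces (n + g + δ)·k; here n + g + δ = 0.149.
Steady-state k*: s·k^0.33 = 0.149·k gives k* = (0.1/0.149)^(1/0.67) ≈ 0.5515.
MPK = 0.33·0.5515^(-0.67) ≈ 0.4917.
MPK > n+g+δ = 0.149, so the economy is dynamically efficient (under-saving).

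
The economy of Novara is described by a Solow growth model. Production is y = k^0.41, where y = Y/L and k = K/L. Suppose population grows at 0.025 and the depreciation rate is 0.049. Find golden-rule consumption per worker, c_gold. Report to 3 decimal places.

Capital per worker breaks even when investment replaces (n + δ)·k; here n + δ = 0.074.
At the golden rule the marginal product of capital equals n+δ: 0.41·k^(0.41−1) = 0.074. Solving, k_gold = (0.41/0.074)^(1/0.59) ≈ 18.2078.
y_gold = 18.2078^0.41 ≈ 3.2863.
c_gold = y_gold − (n+δ)·k_gold = 3.2863 − 0.074·18.2078 ≈ 1.9389.

c_gold ≈ 1.939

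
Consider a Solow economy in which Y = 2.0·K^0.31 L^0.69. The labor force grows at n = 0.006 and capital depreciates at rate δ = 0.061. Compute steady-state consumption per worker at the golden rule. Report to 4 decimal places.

c_gold ≈ 3.7499

The effective depreciation rate is n + δ = 0.006 + 0.061 = 0.067.
At the golden rule the marginal product of capital equals n+δ: 0.31·2.0·k^(0.31−1) = 0.067. Solving, k_gold = (0.31·2.0/0.067)^(1/0.69) ≈ 25.1454.
y_gold = 2.0·25.1454^0.31 ≈ 5.4347.
c_gold = y_gold − (n+δ)·k_gold = 5.4347 − 0.067·25.1454 ≈ 3.7499.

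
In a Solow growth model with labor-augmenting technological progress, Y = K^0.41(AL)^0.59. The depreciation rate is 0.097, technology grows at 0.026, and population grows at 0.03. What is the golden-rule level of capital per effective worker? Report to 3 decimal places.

k_gold ≈ 5.316

n + g + δ = 0.03 + 0.026 + 0.097 = 0.153.
Setting f'(k) = n+g+δ gives 0.41·k^(0.41−1) = 0.153, hence k_gold = (0.41/0.153)^(1/0.59) ≈ 5.3159.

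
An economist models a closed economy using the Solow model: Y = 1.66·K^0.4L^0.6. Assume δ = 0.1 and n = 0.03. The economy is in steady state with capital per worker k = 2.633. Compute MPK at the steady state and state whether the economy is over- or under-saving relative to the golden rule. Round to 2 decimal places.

under-saving; MPK ≈ 0.37

The effective depreciation rate is n + δ = 0.03 + 0.1 = 0.13.
MPK = 0.4·1.66·k^(0.4−1) = 0.4·1.66·2.633^(-0.6) ≈ 0.3714.
MPK > 0.13, so the economy is dynamically efficient (under-saving).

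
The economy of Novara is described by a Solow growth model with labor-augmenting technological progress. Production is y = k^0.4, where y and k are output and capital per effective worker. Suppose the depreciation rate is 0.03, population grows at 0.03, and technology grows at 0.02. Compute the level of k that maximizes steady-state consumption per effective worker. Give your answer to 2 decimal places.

Capital per effective worker breaks even when investment replaces (n + g + δ)·k; here n + g + δ = 0.08.
Setting f'(k) = n+g+δ gives 0.4·k^(0.4−1) = 0.08, hence k_gold = (0.4/0.08)^(1/0.6) ≈ 14.6201.

k_gold ≈ 14.62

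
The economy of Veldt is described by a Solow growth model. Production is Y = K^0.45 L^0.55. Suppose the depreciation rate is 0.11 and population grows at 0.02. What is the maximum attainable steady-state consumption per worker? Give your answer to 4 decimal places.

Capital per worker breaks even when investment replaces (n + δ)·k; here n + δ = 0.13.
Setting f'(k) = n+δ gives 0.45·k^(0.45−1) = 0.13, hence k_gold = (0.45/0.13)^(1/0.55) ≈ 9.5607.
y_gold = 9.5607^0.45 ≈ 2.7620.
c_gold = y_gold − (n+δ)·k_gold = 2.7620 − 0.13·9.5607 ≈ 1.5191.

c_gold ≈ 1.5191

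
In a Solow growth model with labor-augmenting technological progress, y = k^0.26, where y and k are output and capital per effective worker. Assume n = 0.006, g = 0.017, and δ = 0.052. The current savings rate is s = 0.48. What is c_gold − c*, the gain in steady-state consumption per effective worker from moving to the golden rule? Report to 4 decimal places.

n + g + δ = 0.006 + 0.017 + 0.052 = 0.075.
Current steady state (s = 0.48): k* = (0.48/0.075)^(1/0.74) ≈ 12.2866, y* = 12.2866^0.26 ≈ 1.9198, c* = (1−0.48)·1.9198 ≈ 0.9983.
Setting f'(k) = n+g+δ gives 0.26·k^(0.26−1) = 0.075, hence k_gold = (0.26/0.075)^(1/0.74) ≈ 5.3655.
y_gold = 5.3655^0.26 ≈ 1.5477, c_gold = y_gold − 0.075·k_gold ≈ 1.1453.
Gain: Δc = 1.1453 − 0.9983 ≈ 0.1470.

Δc ≈ 0.1470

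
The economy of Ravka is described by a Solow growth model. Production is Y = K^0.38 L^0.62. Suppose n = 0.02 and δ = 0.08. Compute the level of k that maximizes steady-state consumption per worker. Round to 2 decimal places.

n + δ = 0.02 + 0.08 = 0.1.
Maximizing c = f(k) − (n+δ)·k gives f'(k) = n+δ, i.e. 0.38·k^(0.38−1) = 0.1, so k_gold = (0.38/0.1)^(1/0.62) ≈ 8.6126.

k_gold ≈ 8.61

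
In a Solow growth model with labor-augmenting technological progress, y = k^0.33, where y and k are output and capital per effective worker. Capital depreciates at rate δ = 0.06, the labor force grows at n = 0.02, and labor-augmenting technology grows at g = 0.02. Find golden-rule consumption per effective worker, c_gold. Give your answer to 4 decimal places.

The effective depreciation rate is n + g + δ = 0.02 + 0.02 + 0.06 = 0.1.
Setting f'(k) = n+g+δ gives 0.33·k^(0.33−1) = 0.1, hence k_gold = (0.33/0.1)^(1/0.67) ≈ 5.9416.
y_gold = 5.9416^0.33 ≈ 1.8005.
c_gold = y_gold − (n+g+δ)·k_gold = 1.8005 − 0.1·5.9416 ≈ 1.2063.

c_gold ≈ 1.2063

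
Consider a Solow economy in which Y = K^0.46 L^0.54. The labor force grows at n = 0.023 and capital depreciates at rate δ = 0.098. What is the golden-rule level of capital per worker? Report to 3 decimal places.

n + δ = 0.023 + 0.098 = 0.121.
Maximizing c = f(k) − (n+δ)·k gives f'(k) = n+δ, i.e. 0.46·k^(0.46−1) = 0.121, so k_gold = (0.46/0.121)^(1/0.54) ≈ 11.8583.

k_gold ≈ 11.858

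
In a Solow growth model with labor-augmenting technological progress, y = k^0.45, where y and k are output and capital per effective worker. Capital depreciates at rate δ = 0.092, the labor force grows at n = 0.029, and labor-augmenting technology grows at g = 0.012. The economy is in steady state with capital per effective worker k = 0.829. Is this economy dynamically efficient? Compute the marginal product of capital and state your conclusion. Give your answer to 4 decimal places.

dynamically efficient; MPK ≈ 0.4989

Capital per effective worker breaks even when investment replaces (n + g + δ)·k; here n + g + δ = 0.133.
MPK = 0.45·k^(0.45−1) = 0.45·0.829^(-0.55) ≈ 0.4989.
MPK > 0.133, so the economy is dynamically efficient (under-saving).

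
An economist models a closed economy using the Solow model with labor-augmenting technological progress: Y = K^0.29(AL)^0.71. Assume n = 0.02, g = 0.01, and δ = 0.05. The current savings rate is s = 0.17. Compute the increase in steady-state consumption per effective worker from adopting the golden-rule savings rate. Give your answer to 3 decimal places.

Δc ≈ 0.072

The effective depreciation rate is n + g + δ = 0.02 + 0.01 + 0.05 = 0.08.
Current steady state (s = 0.17): k* = (0.17/0.08)^(1/0.71) ≈ 2.8911, y* = 2.8911^0.29 ≈ 1.3605, c* = (1−0.17)·1.3605 ≈ 1.1292.
Golden rule sets MPK = n+g+δ: 0.29·k^(0.29−1) = 0.08, so k_gold = (0.29/0.08)^(1/0.71) ≈ 6.1342.
y_gold = 6.1342^0.29 ≈ 1.6922, c_gold = y_gold − 0.08·k_gold ≈ 1.2015.
Gain: Δc = 1.2015 − 1.1292 ≈ 0.0722.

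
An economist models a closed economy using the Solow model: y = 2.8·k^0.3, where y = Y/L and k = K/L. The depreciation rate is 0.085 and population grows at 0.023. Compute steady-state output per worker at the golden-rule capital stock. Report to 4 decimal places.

Break-even investment rate: n + δ = 0.023 + 0.085 = 0.108.
Setting f'(k) = n+δ gives 0.3·2.8·k^(0.3−1) = 0.108, hence k_gold = (0.3·2.8/0.108)^(1/0.7) ≈ 18.7349.
Output: y_gold = 2.8·k_gold^0.3 = 2.8·18.7349^0.3 ≈ 6.7446.

y_gold ≈ 6.7446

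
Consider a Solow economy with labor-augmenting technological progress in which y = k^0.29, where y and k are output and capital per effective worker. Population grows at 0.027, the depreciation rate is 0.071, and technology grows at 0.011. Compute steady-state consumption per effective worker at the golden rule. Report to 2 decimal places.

Break-even investment rate: n + g + δ = 0.027 + 0.011 + 0.071 = 0.109.
Setting f'(k) = n+g+δ gives 0.29·k^(0.29−1) = 0.109, hence k_gold = (0.29/0.109)^(1/0.71) ≈ 3.9678.
y_gold = 3.9678^0.29 ≈ 1.4914.
c_gold = y_gold − (n+g+δ)·k_gold = 1.4914 − 0.109·3.9678 ≈ 1.0589.

c_gold ≈ 1.06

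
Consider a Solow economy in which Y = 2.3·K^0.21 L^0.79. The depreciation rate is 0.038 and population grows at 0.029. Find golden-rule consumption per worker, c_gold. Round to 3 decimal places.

c_gold ≈ 3.072

The effective depreciation rate is n + δ = 0.029 + 0.038 = 0.067.
At the golden rule the marginal product of capital equals n+δ: 0.21·2.3·k^(0.21−1) = 0.067. Solving, k_gold = (0.21·2.3/0.067)^(1/0.79) ≈ 12.1875.
y_gold = 2.3·12.1875^0.21 ≈ 3.8884.
c_gold = y_gold − (n+δ)·k_gold = 3.8884 − 0.067·12.1875 ≈ 3.0718.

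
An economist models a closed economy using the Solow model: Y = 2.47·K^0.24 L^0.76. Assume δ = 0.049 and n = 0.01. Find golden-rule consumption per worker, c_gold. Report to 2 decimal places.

Capital per worker breaks even when investment replaces (n + δ)·k; here n + δ = 0.059.
Setting f'(k) = n+δ gives 0.24·2.47·k^(0.24−1) = 0.059, hence k_gold = (0.24·2.47/0.059)^(1/0.76) ≈ 20.8207.
y_gold = 2.47·20.8207^0.24 ≈ 5.1184.
c_gold = y_gold − (n+δ)·k_gold = 5.1184 − 0.059·20.8207 ≈ 3.8900.

c_gold ≈ 3.89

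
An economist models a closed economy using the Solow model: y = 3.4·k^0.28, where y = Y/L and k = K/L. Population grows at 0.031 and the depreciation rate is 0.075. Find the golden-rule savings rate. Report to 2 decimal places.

Break-even investment rate: n + δ = 0.031 + 0.075 = 0.106.
At the golden rule MPK = n+δ, and in any Cobb-Douglas steady state s = (n+δ)·k/y = MPK·k/y = capital's share 0.28.

s_gold = 0.28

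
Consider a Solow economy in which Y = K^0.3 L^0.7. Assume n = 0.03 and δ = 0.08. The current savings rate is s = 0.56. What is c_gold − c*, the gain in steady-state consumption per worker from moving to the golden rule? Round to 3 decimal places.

Capital per worker breaks even when investment replaces (n + δ)·k; here n + δ = 0.11.
Current steady state (s = 0.56): k* = (0.56/0.11)^(1/0.7) ≈ 10.2260, y* = 10.2260^0.3 ≈ 2.0087, c* = (1−0.56)·2.0087 ≈ 0.8838.
Setting f'(k) = n+δ gives 0.3·k^(0.3−1) = 0.11, hence k_gold = (0.3/0.11)^(1/0.7) ≈ 4.1925.
y_gold = 4.1925^0.3 ≈ 1.5372, c_gold = y_gold − 0.11·k_gold ≈ 1.0761.
Gain: Δc = 1.0761 − 0.8838 ≈ 0.1922.

Δc ≈ 0.192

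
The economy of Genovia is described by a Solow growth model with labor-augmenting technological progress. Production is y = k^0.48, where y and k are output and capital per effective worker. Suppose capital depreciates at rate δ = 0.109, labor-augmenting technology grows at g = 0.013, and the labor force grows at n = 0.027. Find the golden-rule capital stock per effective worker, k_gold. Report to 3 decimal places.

n + g + δ = 0.027 + 0.013 + 0.109 = 0.149.
Maximizing c = f(k) − (n+g+δ)·k gives f'(k) = n+g+δ, i.e. 0.48·k^(0.48−1) = 0.149, so k_gold = (0.48/0.149)^(1/0.52) ≈ 9.4848.

k_gold ≈ 9.485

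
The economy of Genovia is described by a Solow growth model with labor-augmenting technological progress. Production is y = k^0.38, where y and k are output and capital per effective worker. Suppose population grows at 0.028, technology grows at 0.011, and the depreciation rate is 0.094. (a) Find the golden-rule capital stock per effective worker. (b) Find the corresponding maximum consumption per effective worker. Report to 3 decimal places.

(a) k_gold ≈ 5.437; (b) c_gold ≈ 1.180

n + g + δ = 0.028 + 0.011 + 0.094 = 0.133.
Setting f'(k) = n+g+δ gives 0.38·k^(0.38−1) = 0.133, hence k_gold = (0.38/0.133)^(1/0.62) ≈ 5.4372.
y_gold = 5.4372^0.38 ≈ 1.9030; c_gold = y_gold − 0.133·k_gold ≈ 1.1799.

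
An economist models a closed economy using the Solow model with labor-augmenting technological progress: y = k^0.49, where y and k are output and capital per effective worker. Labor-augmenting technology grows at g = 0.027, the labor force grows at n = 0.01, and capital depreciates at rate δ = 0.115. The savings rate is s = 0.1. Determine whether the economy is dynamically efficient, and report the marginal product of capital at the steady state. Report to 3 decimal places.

n + g + δ = 0.01 + 0.027 + 0.115 = 0.152.
Steady-state k*: s·k^0.49 = 0.152·k gives k* = (0.1/0.152)^(1/0.51) ≈ 0.4400.
MPK = 0.49·0.4400^(-0.51) ≈ 0.7448.
MPK > n+g+δ = 0.152, so the economy is dynamically efficient (under-saving).

dynamically efficient; MPK ≈ 0.745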